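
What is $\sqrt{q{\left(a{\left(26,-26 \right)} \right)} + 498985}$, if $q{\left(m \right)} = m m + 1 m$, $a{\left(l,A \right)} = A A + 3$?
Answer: $3 \sqrt{106745} \approx 980.16$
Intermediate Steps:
$a{\left(l,A \right)} = 3 + A^{2}$ ($a{\left(l,A \right)} = A^{2} + 3 = 3 + A^{2}$)
$q{\left(m \right)} = m + m^{2}$ ($q{\left(m \right)} = m^{2} + m = m + m^{2}$)
$\sqrt{q{\left(a{\left(26,-26 \right)} \right)} + 498985} = \sqrt{\left(3 + \left(-26\right)^{2}\right) \left(1 + \left(3 + \left(-26\right)^{2}\right)\right) + 498985} = \sqrt{\left(3 + 676\right) \left(1 + \left(3 + 676\right)\right) + 498985} = \sqrt{679 \left(1 + 679\right) + 498985} = \sqrt{679 \cdot 680 + 498985} = \sqrt{461720 + 498985} = \sqrt{960705} = 3 \sqrt{106745}$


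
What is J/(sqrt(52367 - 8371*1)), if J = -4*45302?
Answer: -90604*sqrt(10999)/10999 ≈ -863.91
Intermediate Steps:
J = -181208
J/(sqrt(52367 - 8371*1)) = -181208/sqrt(52367 - 8371*1) = -181208/sqrt(52367 - 8371) = -181208*sqrt(10999)/21998 = -90604*sqrt(10999)/10999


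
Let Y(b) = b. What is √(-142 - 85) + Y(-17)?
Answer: -17 + I*√227 ≈ -17.0 + 15.067*I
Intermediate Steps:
√(-142 - 85) + Y(-17) = √(-142 - 85) - 17 = √(-227) - 17 = I*√227 - 17 = -17 + I*√227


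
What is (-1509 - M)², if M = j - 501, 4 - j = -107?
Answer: 1252161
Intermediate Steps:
j = 111 (j = 4 - 1*(-107) = 4 + 107 = 111)
M = -390 (M = 111 - 501 = -390)
(-1509 - M)² = (-1509 - 1*(-390))² = (-1509 + 390)² = (-1119)² = 1252161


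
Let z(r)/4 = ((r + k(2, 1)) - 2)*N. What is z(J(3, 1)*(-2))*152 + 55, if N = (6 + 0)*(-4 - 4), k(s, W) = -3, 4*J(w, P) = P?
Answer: 160567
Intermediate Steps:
J(w, P) = P/4
N = -48 (N = 6*(-8) = -48)
z(r) = 960 - 192*r (z(r) = 4*(((r - 3) - 2)*(-48)) = 4*(((-3 + r) - 2)*(-48)) = 4*((-5 + r)*(-48)) = 4*(240 - 48*r) = 960 - 192*r)
z(J(3, 1)*(-2))*152 + 55 = (960 - 192*(1/4)*1*(-2))*152 + 55 = (960 - 48*(-2))*152 + 55 = (960 - 192*(-1/2))*152 + 55 = (960 + 96)*152 + 55 = 1056*152 + 55 = 160512 + 55 = 160567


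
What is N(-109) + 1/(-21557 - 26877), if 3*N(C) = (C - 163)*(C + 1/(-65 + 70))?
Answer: 7166682097/726510 ≈ 9864.5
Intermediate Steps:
N(C) = (-163 + C)*(⅕ + C)/3 (N(C) = ((C - 163)*(C + 1/(-65 + 70)))/3 = ((-163 + C)*(C + 1/5))/3 = ((-163 + C)*(C + ⅕))/3 = ((-163 + C)*(⅕ + C))/3 = (-163 + C)*(⅕ + C)/3)
N(-109) + 1/(-21557 - 26877) = (-163/15 - 814/15*(-109) + (⅓)*(-109)²) + 1/(-21557 - 26877) = (-163/15 + 88726/15 + (⅓)*11881) + 1/(-48434) = (-163/15 + 88726/15 + 11881/3) - 1/48434 = 147968/15 - 1/48434 = 7166682097/726510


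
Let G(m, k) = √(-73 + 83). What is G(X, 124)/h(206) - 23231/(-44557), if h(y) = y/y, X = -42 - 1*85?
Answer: 23231/44557 + √10 ≈ 3.6837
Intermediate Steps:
X = -127 (X = -42 - 85 = -127)
G(m, k) = √10
h(y) = 1
G(X, 124)/h(206) - 23231/(-44557) = √10/1 - 23231/(-44557) = √10*1 - 23231*(-1/44557) = √10 + 23231/44557 = 23231/44557 + √10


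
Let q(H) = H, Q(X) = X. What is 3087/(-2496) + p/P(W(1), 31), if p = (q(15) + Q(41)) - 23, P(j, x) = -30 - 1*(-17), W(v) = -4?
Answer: -3141/832 ≈ -3.7752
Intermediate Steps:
P(j, x) = -13 (P(j, x) = -30 + 17 = -13)
p = 33 (p = (15 + 41) - 23 = 56 - 23 = 33)
3087/(-2496) + p/P(W(1), 31) = 3087/(-2496) + 33/(-13) = 3087*(-1/2496) + 33*(-1/13) = -1029/832 - 33/13 = -3141/832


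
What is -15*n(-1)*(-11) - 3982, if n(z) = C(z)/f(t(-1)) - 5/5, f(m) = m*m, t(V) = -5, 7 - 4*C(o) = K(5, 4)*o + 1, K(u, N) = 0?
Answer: -41371/10 ≈ -4137.1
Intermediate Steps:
C(o) = 3/2 (C(o) = 7/4 - (0*o + 1)/4 = 7/4 - (0 + 1)/4 = 7/4 - 1/4*1 = 7/4 - 1/4 = 3/2)
f(m) = m**2
n(z) = -47/50 (n(z) = 3/(2*((-5)**2)) - 5/5 = (3/2)/25 - 5*1/5 = (3/2)*(1/25) - 1 = 3/50 - 1 = -47/50)
-15*n(-1)*(-11) - 3982 = -15*(-47/50)*(-11) - 3982 = (141/10)*(-11) - 3982 = -1551/10 - 3982 = -41371/10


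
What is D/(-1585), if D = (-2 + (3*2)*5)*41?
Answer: -1148/1585 ≈ -0.72429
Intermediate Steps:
D = 1148 (D = (-2 + 6*5)*41 = (-2 + 30)*41 = 28*41 = 1148)
D/(-1585) = 1148/(-1585) = 1148*(-1/1585) = -1148/1585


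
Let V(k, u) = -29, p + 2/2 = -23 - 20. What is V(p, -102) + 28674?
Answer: 28645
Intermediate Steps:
p = -44 (p = -1 + (-23 - 20) = -1 - 43 = -44)
V(p, -102) + 28674 = -29 + 28674 = 28645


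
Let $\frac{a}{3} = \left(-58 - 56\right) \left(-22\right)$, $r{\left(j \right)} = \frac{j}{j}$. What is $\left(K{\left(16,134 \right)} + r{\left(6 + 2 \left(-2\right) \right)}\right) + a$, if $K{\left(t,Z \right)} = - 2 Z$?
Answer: $7257$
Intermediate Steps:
$r{\left(j \right)} = 1$
$a = 7524$ ($a = 3 \left(-58 - 56\right) \left(-22\right) = 3 \left(\left(-114\right) \left(-22\right)\right) = 3 \cdot 2508 = 7524$)
$\left(K{\left(16,134 \right)} + r{\left(6 + 2 \left(-2\right) \right)}\right) + a = \left(\left(-2\right) 134 + 1\right) + 7524 = \left(-268 + 1\right) + 7524 = -267 + 7524 = 7257$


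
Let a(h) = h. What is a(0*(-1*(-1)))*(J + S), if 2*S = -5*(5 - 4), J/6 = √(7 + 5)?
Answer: 0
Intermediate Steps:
J = 12*√3 (J = 6*√(7 + 5) = 6*√12 = 6*(2*√3) = 12*√3 ≈ 20.785)
S = -5/2 (S = (-5*(5 - 4))/2 = (-5*1)/2 = (½)*(-5) = -5/2 ≈ -2.5000)
a(0*(-1*(-1)))*(J + S) = (0*(-1*(-1)))*(12*√3 - 5/2) = (0*1)*(-5/2 + 12*√3) = 0*(-5/2 + 12*√3) = 0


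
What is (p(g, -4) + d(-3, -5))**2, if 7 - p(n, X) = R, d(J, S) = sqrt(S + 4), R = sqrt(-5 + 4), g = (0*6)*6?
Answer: 49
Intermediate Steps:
g = 0 (g = 0*6 = 0)
R = I (R = sqrt(-1) = I ≈ 1.0*I)
d(J, S) = sqrt(4 + S)
p(n, X) = 7 - I
(p(g, -4) + d(-3, -5))**2 = ((7 - I) + sqrt(4 - 5))**2 = ((7 - I) + sqrt(-1))**2 = ((7 - I) + I)**2 = 7**2 = 49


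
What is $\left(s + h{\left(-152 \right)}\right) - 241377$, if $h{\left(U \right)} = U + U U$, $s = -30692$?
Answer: $-249117$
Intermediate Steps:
$h{\left(U \right)} = U + U^{2}$
$\left(s + h{\left(-152 \right)}\right) - 241377 = \left(-30692 - 152 \left(1 - 152\right)\right) - 241377 = \left(-30692 - -22952\right) - 241377 = \left(-30692 + 22952\right) - 241377 = -7740 - 241377 = -249117$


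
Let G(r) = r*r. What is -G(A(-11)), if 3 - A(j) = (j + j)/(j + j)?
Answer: -4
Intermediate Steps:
A(j) = 2 (A(j) = 3 - (j + j)/(j + j) = 3 - 2*j/(2*j) = 3 - 2*j*1/(2*j) = 3 - 1*1 = 3 - 1 = 2)
G(r) = r²
-G(A(-11)) = -1*2² = -1*4 = -4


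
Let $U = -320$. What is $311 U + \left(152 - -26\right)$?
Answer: $-99342$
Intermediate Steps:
$311 U + \left(152 - -26\right) = 311 \left(-320\right) + \left(152 - -26\right) = -99520 + \left(152 + 26\right) = -99520 + 178 = -99342$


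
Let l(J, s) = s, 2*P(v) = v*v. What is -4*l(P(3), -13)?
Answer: 52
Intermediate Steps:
P(v) = v**2/2 (P(v) = (v*v)/2 = v**2/2)
-4*l(P(3), -13) = -4*(-13) = 52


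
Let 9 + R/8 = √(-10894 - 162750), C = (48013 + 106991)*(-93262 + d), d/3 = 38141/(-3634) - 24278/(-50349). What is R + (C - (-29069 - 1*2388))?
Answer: -440972062316591807/30494711 + 16*I*√43411 ≈ -1.4461e+10 + 3333.6*I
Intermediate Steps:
d = -1832134957/60989422 (d = 3*(38141/(-3634) - 24278/(-50349)) = 3*(38141*(-1/3634) - 24278*(-1/50349)) = 3*(-38141/3634 + 24278/50349) = 3*(-1832134957/182968266) = -1832134957/60989422 ≈ -30.040)
C = -440973019393096542/30494711 (C = (48013 + 106991)*(-93262 - 1832134957/60989422) = 155004*(-5689827609521/60989422) = -440973019393096542/30494711 ≈ -1.4461e+10)
R = -72 + 16*I*√43411 (R = -72 + 8*√(-10894 - 162750) = -72 + 8*√(-173644) = -72 + 8*(2*I*√43411) = -72 + 16*I*√43411 ≈ -72.0 + 3333.6*I)
R + (C - (-29069 - 1*2388)) = (-72 + 16*I*√43411) + (-440973019393096542/30494711 - (-29069 - 1*2388)) = (-72 + 16*I*√43411) + (-440973019393096542/30494711 - (-29069 - 2388)) = (-72 + 16*I*√43411) + (-440973019393096542/30494711 - 1*(-31457)) = (-72 + 16*I*√43411) + (-440973019393096542/30494711 + 31457) = (-72 + 16*I*√43411) - 440972060120972615/30494711 = -440972062316591807/30494711 + 16*I*√43411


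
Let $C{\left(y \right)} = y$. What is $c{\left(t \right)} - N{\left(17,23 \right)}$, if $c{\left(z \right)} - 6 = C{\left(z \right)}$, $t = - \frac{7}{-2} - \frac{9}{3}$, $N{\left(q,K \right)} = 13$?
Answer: $- \frac{13}{2} \approx -6.5$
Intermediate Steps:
$t = \frac{1}{2}$ ($t = \left(-7\right) \left(- \frac{1}{2}\right) - 3 = \frac{7}{2} - 3 = \frac{1}{2} \approx 0.5$)
$c{\left(z \right)} = 6 + z$
$c{\left(t \right)} - N{\left(17,23 \right)} = \left(6 + \frac{1}{2}\right) - 13 = \frac{13}{2} - 13 = - \frac{13}{2}$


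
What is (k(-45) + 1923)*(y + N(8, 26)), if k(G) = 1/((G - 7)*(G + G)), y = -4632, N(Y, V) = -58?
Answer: -4220831629/468 ≈ -9.0189e+6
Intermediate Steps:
k(G) = 1/(2*G*(-7 + G)) (k(G) = 1/((-7 + G)*(2*G)) = 1/(2*G*(-7 + G)))
(k(-45) + 1923)*(y + N(8, 26)) = ((½)/(-45*(-7 - 45)) + 1923)*(-4632 - 58) = ((½)*(-1/45)/(-52) + 1923)*(-4690) = ((½)*(-1/45)*(-1/52) + 1923)*(-4690) = (1/4680 + 1923)*(-4690) = (8999641/4680)*(-4690) = -4220831629/468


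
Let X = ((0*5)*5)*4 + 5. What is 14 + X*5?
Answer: 39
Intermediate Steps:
X = 5 (X = (0*5)*4 + 5 = 0*4 + 5 = 0 + 5 = 5)
14 + X*5 = 14 + 5*5 = 14 + 25 = 39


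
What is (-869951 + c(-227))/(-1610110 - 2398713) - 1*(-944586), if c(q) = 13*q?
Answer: 3786678955180/4008823 ≈ 9.4459e+5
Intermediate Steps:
(-869951 + c(-227))/(-1610110 - 2398713) - 1*(-944586) = (-869951 + 13*(-227))/(-1610110 - 2398713) - 1*(-944586) = (-869951 - 2951)/(-4008823) + 944586 = -872902*(-1/4008823) + 944586 = 872902/4008823 + 944586 = 3786678955180/4008823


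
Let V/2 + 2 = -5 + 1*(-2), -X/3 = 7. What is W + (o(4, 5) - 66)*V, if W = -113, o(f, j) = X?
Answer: 1453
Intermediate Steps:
X = -21 (X = -3*7 = -21)
o(f, j) = -21
V = -18 (V = -4 + 2*(-5 + 1*(-2)) = -4 + 2*(-5 - 2) = -4 + 2*(-7) = -4 - 14 = -18)
W + (o(4, 5) - 66)*V = -113 + (-21 - 66)*(-18) = -113 - 87*(-18) = -113 + 1566 = 1453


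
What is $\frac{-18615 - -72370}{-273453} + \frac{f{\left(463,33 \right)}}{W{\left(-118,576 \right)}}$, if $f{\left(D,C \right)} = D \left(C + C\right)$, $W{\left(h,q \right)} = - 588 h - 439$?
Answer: $\frac{4650038299}{18853217085} \approx 0.24664$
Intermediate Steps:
$W{\left(h,q \right)} = -439 - 588 h$
$f{\left(D,C \right)} = 2 C D$ ($f{\left(D,C \right)} = D 2 C = 2 C D$)
$\frac{-18615 - -72370}{-273453} + \frac{f{\left(463,33 \right)}}{W{\left(-118,576 \right)}} = \frac{-18615 - -72370}{-273453} + \frac{2 \cdot 33 \cdot 463}{-439 - -69384} = \left(-18615 + 72370\right) \left(- \frac{1}{273453}\right) + \frac{30558}{-439 + 69384} = 53755 \left(- \frac{1}{273453}\right) + \frac{30558}{68945} = - \frac{53755}{273453} + 30558 \cdot \frac{1}{68945} = - \frac{53755}{273453} + \frac{30558}{68945} = \frac{4650038299}{18853217085}$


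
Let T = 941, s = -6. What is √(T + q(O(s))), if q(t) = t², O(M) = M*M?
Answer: √2237 ≈ 47.297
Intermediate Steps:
O(M) = M²
√(T + q(O(s))) = √(941 + ((-6)²)²) = √(941 + 36²) = √(941 + 1296) = √2237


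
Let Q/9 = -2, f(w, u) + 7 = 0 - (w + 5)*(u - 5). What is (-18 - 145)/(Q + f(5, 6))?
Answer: 163/35 ≈ 4.6571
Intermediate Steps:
f(w, u) = -7 - (-5 + u)*(5 + w) (f(w, u) = -7 + (0 - (w + 5)*(u - 5)) = -7 + (0 - (5 + w)*(-5 + u)) = -7 + (0 - (-5 + u)*(5 + w)) = -7 - (-5 + u)*(5 + w))
Q = -18 (Q = 9*(-2) = -18)
(-18 - 145)/(Q + f(5, 6)) = (-18 - 145)/(-18 + (18 - 5*6 + 5*5 - 1*6*5)) = -163/(-18 + (18 - 30 + 25 - 30)) = -163/(-18 - 17) = -163/(-35) = -163*(-1/35) = 163/35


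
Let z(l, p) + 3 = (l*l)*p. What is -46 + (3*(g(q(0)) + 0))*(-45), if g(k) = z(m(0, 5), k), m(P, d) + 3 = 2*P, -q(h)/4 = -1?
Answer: -4501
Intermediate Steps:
q(h) = 4 (q(h) = -4*(-1) = 4)
m(P, d) = -3 + 2*P
z(l, p) = -3 + p*l**2 (z(l, p) = -3 + (l*l)*p = -3 + l**2*p = -3 + p*l**2)
g(k) = -3 + 9*k (g(k) = -3 + k*(-3 + 2*0)**2 = -3 + k*(-3 + 0)**2 = -3 + k*(-3)**2 = -3 + k*9 = -3 + 9*k)
-46 + (3*(g(q(0)) + 0))*(-45) = -46 + (3*((-3 + 9*4) + 0))*(-45) = -46 + (3*((-3 + 36) + 0))*(-45) = -46 + (3*(33 + 0))*(-45) = -46 + (3*33)*(-45) = -46 + 99*(-45) = -46 - 4455 = -4501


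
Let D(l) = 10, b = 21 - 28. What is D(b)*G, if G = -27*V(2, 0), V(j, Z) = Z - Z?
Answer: 0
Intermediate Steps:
V(j, Z) = 0
b = -7
G = 0 (G = -27*0 = 0)
D(b)*G = 10*0 = 0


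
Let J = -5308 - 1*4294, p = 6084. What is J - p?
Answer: -15686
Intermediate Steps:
J = -9602 (J = -5308 - 4294 = -9602)
J - p = -9602 - 1*6084 = -9602 - 6084 = -15686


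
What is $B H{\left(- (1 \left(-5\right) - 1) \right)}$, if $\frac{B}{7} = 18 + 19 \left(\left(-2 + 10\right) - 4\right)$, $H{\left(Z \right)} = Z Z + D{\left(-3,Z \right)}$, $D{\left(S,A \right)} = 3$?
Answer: $25662$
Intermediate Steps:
$H{\left(Z \right)} = 3 + Z^{2}$ ($H{\left(Z \right)} = Z Z + 3 = Z^{2} + 3 = 3 + Z^{2}$)
$B = 658$ ($B = 7 \left(18 + 19 \left(\left(-2 + 10\right) - 4\right)\right) = 7 \left(18 + 19 \left(8 - 4\right)\right) = 7 \left(18 + 19 \cdot 4\right) = 7 \left(18 + 76\right) = 7 \cdot 94 = 658$)
$B H{\left(- (1 \left(-5\right) - 1) \right)} = 658 \left(3 + \left(- (1 \left(-5\right) - 1)\right)^{2}\right) = 658 \left(3 + \left(- (-5 - 1)\right)^{2}\right) = 658 \left(3 + \left(\left(-1\right) \left(-6\right)\right)^{2}\right) = 658 \left(3 + 6^{2}\right) = 658 \left(3 + 36\right) = 658 \cdot 39 = 25662$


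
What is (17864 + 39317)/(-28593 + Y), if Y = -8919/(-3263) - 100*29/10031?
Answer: -1871600059693/935801853940 ≈ -2.0000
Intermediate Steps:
Y = 80003789/32731153 (Y = -8919*(-1/3263) - 2900*1/10031 = 8919/3263 - 2900/10031 = 80003789/32731153 ≈ 2.4443)
(17864 + 39317)/(-28593 + Y) = (17864 + 39317)/(-28593 + 80003789/32731153) = 57181/(-935801853940/32731153) = 57181*(-32731153/935801853940) = -1871600059693/935801853940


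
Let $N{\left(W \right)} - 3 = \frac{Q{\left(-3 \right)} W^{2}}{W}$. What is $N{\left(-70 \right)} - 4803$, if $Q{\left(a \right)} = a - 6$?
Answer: $-4170$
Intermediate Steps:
$Q{\left(a \right)} = -6 + a$ ($Q{\left(a \right)} = a - 6 = -6 + a$)
$N{\left(W \right)} = 3 - 9 W$ ($N{\left(W \right)} = 3 + \frac{\left(-6 - 3\right) W^{2}}{W} = 3 + \frac{\left(-9\right) W^{2}}{W} = 3 - 9 W$)
$N{\left(-70 \right)} - 4803 = \left(3 - -630\right) - 4803 = \left(3 + 630\right) - 4803 = 633 - 4803 = -4170$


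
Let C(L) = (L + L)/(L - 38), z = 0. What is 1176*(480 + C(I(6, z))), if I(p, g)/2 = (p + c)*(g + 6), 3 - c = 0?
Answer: 2840544/5 ≈ 5.6811e+5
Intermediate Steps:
c = 3 (c = 3 - 1*0 = 3 + 0 = 3)
I(p, g) = 2*(3 + p)*(6 + g) (I(p, g) = 2*((p + 3)*(g + 6)) = 2*((3 + p)*(6 + g)) = 2*(3 + p)*(6 + g))
C(L) = 2*L/(-38 + L) (C(L) = (2*L)/(-38 + L) = 2*L/(-38 + L))
1176*(480 + C(I(6, z))) = 1176*(480 + 2*(36 + 6*0 + 12*6 + 2*0*6)/(-38 + (36 + 6*0 + 12*6 + 2*0*6))) = 1176*(480 + 2*(36 + 0 + 72 + 0)/(-38 + (36 + 0 + 72 + 0))) = 1176*(480 + 2*108/(-38 + 108)) = 1176*(480 + 2*108/70) = 1176*(480 + 2*108*(1/70)) = 1176*(480 + 108/35) = 1176*(16908/35) = 2840544/5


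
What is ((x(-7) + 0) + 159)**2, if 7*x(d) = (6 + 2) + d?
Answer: 1240996/49 ≈ 25326.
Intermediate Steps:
x(d) = 8/7 + d/7 (x(d) = ((6 + 2) + d)/7 = (8 + d)/7 = 8/7 + d/7)
((x(-7) + 0) + 159)**2 = (((8/7 + (1/7)*(-7)) + 0) + 159)**2 = (((8/7 - 1) + 0) + 159)**2 = ((1/7 + 0) + 159)**2 = (1/7 + 159)**2 = (1114/7)**2 = 1240996/49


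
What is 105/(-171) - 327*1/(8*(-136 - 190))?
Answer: -72641/148656 ≈ -0.48865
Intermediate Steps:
105/(-171) - 327*1/(8*(-136 - 190)) = 105*(-1/171) - 327/(8*(-326)) = -35/57 - 327/(-2608) = -35/57 - 327*(-1/2608) = -35/57 + 327/2608 = -72641/148656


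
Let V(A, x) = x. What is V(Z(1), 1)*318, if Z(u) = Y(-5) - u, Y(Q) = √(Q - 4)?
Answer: 318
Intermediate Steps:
Y(Q) = √(-4 + Q)
Z(u) = -u + 3*I (Z(u) = √(-4 - 5) - u = √(-9) - u = 3*I - u = -u + 3*I)
V(Z(1), 1)*318 = 1*318 = 318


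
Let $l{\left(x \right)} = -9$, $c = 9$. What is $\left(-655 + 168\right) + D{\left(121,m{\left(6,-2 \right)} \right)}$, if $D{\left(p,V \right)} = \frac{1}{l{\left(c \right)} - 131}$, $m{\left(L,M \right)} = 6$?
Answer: $- \frac{68181}{140} \approx -487.01$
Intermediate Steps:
$D{\left(p,V \right)} = - \frac{1}{140}$ ($D{\left(p,V \right)} = \frac{1}{-9 - 131} = \frac{1}{-140} = - \frac{1}{140}$)
$\left(-655 + 168\right) + D{\left(121,m{\left(6,-2 \right)} \right)} = \left(-655 + 168\right) - \frac{1}{140} = -487 - \frac{1}{140} = - \frac{68181}{140}$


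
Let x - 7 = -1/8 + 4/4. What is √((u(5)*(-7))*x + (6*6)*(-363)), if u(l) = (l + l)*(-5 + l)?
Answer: 66*I*√3 ≈ 114.32*I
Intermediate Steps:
u(l) = 2*l*(-5 + l) (u(l) = (2*l)*(-5 + l) = 2*l*(-5 + l))
x = 63/8 (x = 7 + (-1/8 + 4/4) = 7 + (-1*⅛ + 4*(¼)) = 7 + (-⅛ + 1) = 7 + 7/8 = 63/8 ≈ 7.8750)
√((u(5)*(-7))*x + (6*6)*(-363)) = √(((2*5*(-5 + 5))*(-7))*(63/8) + (6*6)*(-363)) = √(((2*5*0)*(-7))*(63/8) + 36*(-363)) = √((0*(-7))*(63/8) - 13068) = √(0*(63/8) - 13068) = √(0 - 13068) = √(-13068) = 66*I*√3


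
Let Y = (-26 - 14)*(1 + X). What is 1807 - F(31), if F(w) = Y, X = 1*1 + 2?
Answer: 1967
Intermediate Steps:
X = 3 (X = 1 + 2 = 3)
Y = -160 (Y = (-26 - 14)*(1 + 3) = -40*4 = -160)
F(w) = -160
1807 - F(31) = 1807 - 1*(-160) = 1807 + 160 = 1967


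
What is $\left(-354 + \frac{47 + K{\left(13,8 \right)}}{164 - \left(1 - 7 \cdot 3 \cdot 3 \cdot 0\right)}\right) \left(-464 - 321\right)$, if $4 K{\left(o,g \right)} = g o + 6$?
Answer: $\frac{90475175}{326} \approx 2.7753 \cdot 10^{5}$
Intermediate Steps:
$K{\left(o,g \right)} = \frac{3}{2} + \frac{g o}{4}$ ($K{\left(o,g \right)} = \frac{g o + 6}{4} = \frac{6 + g o}{4} = \frac{3}{2} + \frac{g o}{4}$)
$\left(-354 + \frac{47 + K{\left(13,8 \right)}}{164 - \left(1 - 7 \cdot 3 \cdot 3 \cdot 0\right)}\right) \left(-464 - 321\right) = \left(-354 + \frac{47 + \left(\frac{3}{2} + \frac{1}{4} \cdot 8 \cdot 13\right)}{164 - \left(1 - 7 \cdot 3 \cdot 3 \cdot 0\right)}\right) \left(-464 - 321\right) = \left(-354 + \frac{47 + \left(\frac{3}{2} + 26\right)}{164 - \left(1 - 7 \cdot 9 \cdot 0\right)}\right) \left(-785\right) = \left(-354 + \frac{47 + \frac{55}{2}}{164 + \left(-1 + 7 \cdot 0\right)}\right) \left(-785\right) = \left(-354 + \frac{149}{2 \left(164 + \left(-1 + 0\right)\right)}\right) \left(-785\right) = \left(-354 + \frac{149}{2 \left(164 - 1\right)}\right) \left(-785\right) = \left(-354 + \frac{149}{2 \cdot 163}\right) \left(-785\right) = \left(-354 + \frac{149}{2} \cdot \frac{1}{163}\right) \left(-785\right) = \left(-354 + \frac{149}{326}\right) \left(-785\right) = \left(- \frac{115255}{326}\right) \left(-785\right) = \frac{90475175}{326}$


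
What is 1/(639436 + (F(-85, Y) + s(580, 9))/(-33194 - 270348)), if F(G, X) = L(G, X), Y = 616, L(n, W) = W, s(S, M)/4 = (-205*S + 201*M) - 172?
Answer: 151771/97048075374 ≈ 1.5639e-6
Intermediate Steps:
s(S, M) = -688 - 820*S + 804*M (s(S, M) = 4*((-205*S + 201*M) - 172) = 4*(-172 - 205*S + 201*M) = -688 - 820*S + 804*M)
F(G, X) = X
1/(639436 + (F(-85, Y) + s(580, 9))/(-33194 - 270348)) = 1/(639436 + (616 + (-688 - 820*580 + 804*9))/(-33194 - 270348)) = 1/(639436 + (616 + (-688 - 475600 + 7236))/(-303542)) = 1/(639436 + (616 - 469052)*(-1/303542)) = 1/(639436 - 468436*(-1/303542)) = 1/(639436 + 234218/151771) = 1/(97048075374/151771) = 151771/97048075374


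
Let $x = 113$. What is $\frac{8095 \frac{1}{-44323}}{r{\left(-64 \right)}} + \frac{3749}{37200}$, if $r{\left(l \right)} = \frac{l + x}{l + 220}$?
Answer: $- \frac{38834724577}{80791964400} \approx -0.48068$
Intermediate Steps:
$r{\left(l \right)} = \frac{113 + l}{220 + l}$ ($r{\left(l \right)} = \frac{l + 113}{l + 220} = \frac{113 + l}{220 + l}$)
$\frac{8095 \frac{1}{-44323}}{r{\left(-64 \right)}} + \frac{3749}{37200} = \frac{8095 \frac{1}{-44323}}{\frac{1}{220 - 64} \left(113 - 64\right)} + \frac{3749}{37200} = \frac{8095 \left(- \frac{1}{44323}\right)}{\frac{1}{156} \cdot 49} + 3749 \cdot \frac{1}{37200} = - \frac{8095}{44323 \cdot \frac{1}{156} \cdot 49} + \frac{3749}{37200} = - \frac{8095}{44323 \cdot \frac{49}{156}} + \frac{3749}{37200} = \left(- \frac{8095}{44323}\right) \frac{156}{49} + \frac{3749}{37200} = - \frac{1262820}{2171827} + \frac{3749}{37200} = - \frac{38834724577}{80791964400}$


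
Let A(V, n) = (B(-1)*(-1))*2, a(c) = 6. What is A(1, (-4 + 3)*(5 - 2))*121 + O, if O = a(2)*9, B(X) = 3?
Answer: -672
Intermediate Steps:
O = 54 (O = 6*9 = 54)
A(V, n) = -6 (A(V, n) = (3*(-1))*2 = -3*2 = -6)
A(1, (-4 + 3)*(5 - 2))*121 + O = -6*121 + 54 = -726 + 54 = -672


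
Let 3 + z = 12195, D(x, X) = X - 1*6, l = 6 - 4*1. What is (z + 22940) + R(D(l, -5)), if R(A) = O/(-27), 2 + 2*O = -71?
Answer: 1897201/54 ≈ 35133.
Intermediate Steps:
O = -73/2 (O = -1 + (½)*(-71) = -1 - 71/2 = -73/2 ≈ -36.500)
l = 2 (l = 6 - 4 = 2)
D(x, X) = -6 + X (D(x, X) = X - 6 = -6 + X)
z = 12192 (z = -3 + 12195 = 12192)
R(A) = 73/54 (R(A) = -73/2/(-27) = -73/2*(-1/27) = 73/54)
(z + 22940) + R(D(l, -5)) = (12192 + 22940) + 73/54 = 35132 + 73/54 = 1897201/54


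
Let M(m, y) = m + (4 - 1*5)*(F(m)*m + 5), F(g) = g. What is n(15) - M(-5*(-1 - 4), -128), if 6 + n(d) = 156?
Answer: 755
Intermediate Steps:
n(d) = 150 (n(d) = -6 + 156 = 150)
M(m, y) = -5 + m - m² (M(m, y) = m + (4 - 1*5)*(m*m + 5) = m + (4 - 5)*(m² + 5) = m - (5 + m²) = m + (-5 - m²) = -5 + m - m²)
n(15) - M(-5*(-1 - 4), -128) = 150 - (-5 - 5*(-1 - 4) - (-5*(-1 - 4))²) = 150 - (-5 - 5*(-5) - (-5*(-5))²) = 150 - (-5 + 25 - 1*25²) = 150 - (-5 + 25 - 1*625) = 150 - (-5 + 25 - 625) = 150 - 1*(-605) = 150 + 605 = 755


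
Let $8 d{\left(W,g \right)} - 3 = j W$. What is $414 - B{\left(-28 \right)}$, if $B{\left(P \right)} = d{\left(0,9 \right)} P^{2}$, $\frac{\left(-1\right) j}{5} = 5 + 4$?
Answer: $120$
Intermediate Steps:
$j = -45$ ($j = - 5 \left(5 + 4\right) = \left(-5\right) 9 = -45$)
$d{\left(W,g \right)} = \frac{3}{8} - \frac{45 W}{8}$ ($d{\left(W,g \right)} = \frac{3}{8} + \frac{\left(-45\right) W}{8} = \frac{3}{8} - \frac{45 W}{8}$)
$B{\left(P \right)} = \frac{3 P^{2}}{8}$ ($B{\left(P \right)} = \left(\frac{3}{8} - 0\right) P^{2} = \left(\frac{3}{8} + 0\right) P^{2} = \frac{3 P^{2}}{8}$)
$414 - B{\left(-28 \right)} = 414 - \frac{3 \left(-28\right)^{2}}{8} = 414 - \frac{3}{8} \cdot 784 = 414 - 294 = 120$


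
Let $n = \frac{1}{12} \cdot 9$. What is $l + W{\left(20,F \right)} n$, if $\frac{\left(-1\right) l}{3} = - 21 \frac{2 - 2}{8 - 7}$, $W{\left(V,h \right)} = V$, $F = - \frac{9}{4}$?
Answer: $15$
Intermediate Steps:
$F = - \frac{9}{4}$ ($F = \left(-9\right) \frac{1}{4} = - \frac{9}{4} \approx -2.25$)
$n = \frac{3}{4}$ ($n = \frac{1}{12} \cdot 9 = \frac{3}{4} \approx 0.75$)
$l = 0$ ($l = - 3 \left(- 21 \frac{2 - 2}{8 - 7}\right) = - 3 \left(- 21 \cdot \frac{0}{1}\right) = - 3 \left(- 21 \cdot 0 \cdot 1\right) = - 3 \left(\left(-21\right) 0\right) = \left(-3\right) 0 = 0$)
$l + W{\left(20,F \right)} n = 0 + 20 \cdot \frac{3}{4} = 0 + 15 = 15$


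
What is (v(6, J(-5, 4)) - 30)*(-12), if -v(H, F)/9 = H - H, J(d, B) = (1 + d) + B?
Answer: 360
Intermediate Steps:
J(d, B) = 1 + B + d
v(H, F) = 0 (v(H, F) = -9*(H - H) = -9*0 = 0)
(v(6, J(-5, 4)) - 30)*(-12) = (0 - 30)*(-12) = -30*(-12) = 360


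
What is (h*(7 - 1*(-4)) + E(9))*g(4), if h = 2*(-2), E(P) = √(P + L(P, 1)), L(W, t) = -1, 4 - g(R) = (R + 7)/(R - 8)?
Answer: -297 + 27*√2/2 ≈ -277.91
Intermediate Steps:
g(R) = 4 - (7 + R)/(-8 + R) (g(R) = 4 - (R + 7)/(R - 8) = 4 - (7 + R)/(-8 + R))
E(P) = √(-1 + P) (E(P) = √(P - 1) = √(-1 + P))
h = -4
(h*(7 - 1*(-4)) + E(9))*g(4) = (-4*(7 - 1*(-4)) + √(-1 + 9))*(3*(-13 + 4)/(-8 + 4)) = (-4*(7 + 4) + √8)*(3*(-9)/(-4)) = (-4*11 + 2*√2)*(3*(-¼)*(-9)) = (-44 + 2*√2)*(27/4) = -297 + 27*√2/2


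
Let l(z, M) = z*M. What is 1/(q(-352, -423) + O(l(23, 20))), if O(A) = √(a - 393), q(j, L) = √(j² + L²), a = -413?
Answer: 1/(√302833 + I*√806) ≈ 0.0018124 - 9.35e-5*I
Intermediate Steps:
q(j, L) = √(L² + j²)
l(z, M) = M*z
O(A) = I*√806 (O(A) = √(-413 - 393) = √(-806) = I*√806)
1/(q(-352, -423) + O(l(23, 20))) = 1/(√((-423)² + (-352)²) + I*√806) = 1/(√(178929 + 123904) + I*√806) = 1/(√302833 + I*√806)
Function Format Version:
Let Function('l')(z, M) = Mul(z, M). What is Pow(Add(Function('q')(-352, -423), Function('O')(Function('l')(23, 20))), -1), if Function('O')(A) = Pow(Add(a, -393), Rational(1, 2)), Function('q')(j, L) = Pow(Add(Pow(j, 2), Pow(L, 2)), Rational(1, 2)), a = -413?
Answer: Pow(Add(Pow(302833, Rational(1, 2)), Mul(I, Pow(806, Rational(1, 2)))), -1) ≈ Add(0.0018124, Mul(-9.3500e-5, I))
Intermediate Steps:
Function('q')(j, L) = Pow(Add(Pow(L, 2), Pow(j, 2)), Rational(1, 2))
Function('l')(z, M) = Mul(M, z)
Function('O')(A) = Mul(I, Pow(806, Rational(1, 2))) (Function('O')(A) = Pow(Add(-413, -393), Rational(1, 2)) = Pow(-806, Rational(1, 2)) = Mul(I, Pow(806, Rational(1, 2))))
Pow(Add(Function('q')(-352, -423), Function('O')(Function('l')(23, 20))), -1) = Pow(Add(Pow(Add(Pow(-423, 2), Pow(-352, 2)), Rational(1, 2)), Mul(I, Pow(806, Rational(1, 2)))), -1) = Pow(Add(Pow(Add(178929, 123904), Rational(1, 2)), Mul(I, Pow(806, Rational(1, 2)))), -1) = Pow(Add(Pow(302833, Rational(1, 2)), Mul(I, Pow(806, Rational(1, 2)))), -1)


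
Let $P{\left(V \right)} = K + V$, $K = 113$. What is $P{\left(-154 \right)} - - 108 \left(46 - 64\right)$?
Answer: $-1985$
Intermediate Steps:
$P{\left(V \right)} = 113 + V$
$P{\left(-154 \right)} - - 108 \left(46 - 64\right) = \left(113 - 154\right) - - 108 \left(46 - 64\right) = -41 - \left(-108\right) \left(-18\right) = -41 - 1944 = -1985$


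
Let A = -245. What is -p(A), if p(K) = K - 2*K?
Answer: -245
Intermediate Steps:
p(K) = -K
-p(A) = -(-1)*(-245) = -1*245 = -245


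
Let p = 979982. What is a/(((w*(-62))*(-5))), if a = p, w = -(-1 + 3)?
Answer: -489991/310 ≈ -1580.6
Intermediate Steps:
w = -2 (w = -1*2 = -2)
a = 979982
a/(((w*(-62))*(-5))) = 979982/((-2*(-62)*(-5))) = 979982/((124*(-5))) = 979982/(-620) = 979982*(-1/620) = -489991/310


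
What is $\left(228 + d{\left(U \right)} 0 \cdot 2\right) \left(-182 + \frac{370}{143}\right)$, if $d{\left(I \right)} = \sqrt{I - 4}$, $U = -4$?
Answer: $- \frac{5849568}{143} \approx -40906.0$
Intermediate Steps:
$d{\left(I \right)} = \sqrt{-4 + I}$
$\left(228 + d{\left(U \right)} 0 \cdot 2\right) \left(-182 + \frac{370}{143}\right) = \left(228 + \sqrt{-4 - 4} \cdot 0 \cdot 2\right) \left(-182 + \frac{370}{143}\right) = \left(228 + \sqrt{-8} \cdot 0 \cdot 2\right) \left(-182 + 370 \cdot \frac{1}{143}\right) = \left(228 + 2 i \sqrt{2} \cdot 0 \cdot 2\right) \left(-182 + \frac{370}{143}\right) = \left(228 + 0 \cdot 2\right) \left(- \frac{25656}{143}\right) = \left(228 + 0\right) \left(- \frac{25656}{143}\right) = 228 \left(- \frac{25656}{143}\right) = - \frac{5849568}{143}$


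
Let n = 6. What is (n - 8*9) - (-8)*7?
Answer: -10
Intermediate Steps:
(n - 8*9) - (-8)*7 = (6 - 8*9) - (-8)*7 = (6 - 72) - 1*(-56) = -66 + 56 = -10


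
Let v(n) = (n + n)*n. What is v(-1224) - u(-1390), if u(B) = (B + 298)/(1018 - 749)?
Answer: 806019780/269 ≈ 2.9964e+6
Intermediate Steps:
v(n) = 2*n**2 (v(n) = (2*n)*n = 2*n**2)
u(B) = 298/269 + B/269 (u(B) = (298 + B)/269 = (298 + B)*(1/269) = 298/269 + B/269)
v(-1224) - u(-1390) = 2*(-1224)**2 - (298/269 + (1/269)*(-1390)) = 2*1498176 - (298/269 - 1390/269) = 2996352 - 1*(-1092/269) = 2996352 + 1092/269 = 806019780/269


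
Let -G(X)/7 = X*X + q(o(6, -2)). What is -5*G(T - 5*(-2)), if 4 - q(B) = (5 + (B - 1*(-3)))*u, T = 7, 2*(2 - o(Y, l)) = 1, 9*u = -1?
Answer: 185255/18 ≈ 10292.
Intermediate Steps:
u = -⅑ (u = (⅑)*(-1) = -⅑ ≈ -0.11111)
o(Y, l) = 3/2 (o(Y, l) = 2 - ½*1 = 2 - ½ = 3/2)
q(B) = 44/9 + B/9 (q(B) = 4 - (5 + (B - 1*(-3)))*(-1)/9 = 4 - (5 + (B + 3))*(-1)/9 = 4 - (5 + (3 + B))*(-1)/9 = 4 - (8 + B)*(-1)/9 = 4 - (-8/9 - B/9) = 4 + (8/9 + B/9) = 44/9 + B/9)
G(X) = -637/18 - 7*X² (G(X) = -7*(X*X + (44/9 + (⅑)*(3/2))) = -7*(X² + (44/9 + ⅙)) = -7*(X² + 91/18) = -7*(91/18 + X²) = -637/18 - 7*X²)
-5*G(T - 5*(-2)) = -5*(-637/18 - 7*(7 - 5*(-2))²) = -5*(-637/18 - 7*(7 + 10)²) = -5*(-637/18 - 7*17²) = -5*(-637/18 - 7*289) = -5*(-637/18 - 2023) = -5*(-37051/18) = 185255/18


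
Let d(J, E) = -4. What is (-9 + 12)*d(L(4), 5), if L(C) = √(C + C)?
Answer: -12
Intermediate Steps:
L(C) = √2*√C (L(C) = √(2*C) = √2*√C)
(-9 + 12)*d(L(4), 5) = (-9 + 12)*(-4) = 3*(-4) = -12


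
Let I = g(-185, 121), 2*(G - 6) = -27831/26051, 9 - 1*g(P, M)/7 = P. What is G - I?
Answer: -70469735/52102 ≈ -1352.5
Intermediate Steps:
g(P, M) = 63 - 7*P
G = 284781/52102 (G = 6 + (-27831/26051)/2 = 6 + (-27831*1/26051)/2 = 6 + (1/2)*(-27831/26051) = 6 - 27831/52102 = 284781/52102 ≈ 5.4658)
I = 1358 (I = 63 - 7*(-185) = 63 + 1295 = 1358)
G - I = 284781/52102 - 1*1358 = 284781/52102 - 1358 = -70469735/52102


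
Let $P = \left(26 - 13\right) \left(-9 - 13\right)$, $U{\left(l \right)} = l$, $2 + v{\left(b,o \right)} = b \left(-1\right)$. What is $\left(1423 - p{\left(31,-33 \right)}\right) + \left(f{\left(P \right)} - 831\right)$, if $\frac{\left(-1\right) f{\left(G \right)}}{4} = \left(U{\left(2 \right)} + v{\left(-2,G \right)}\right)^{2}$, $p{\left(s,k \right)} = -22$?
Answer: $598$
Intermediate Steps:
$v{\left(b,o \right)} = -2 - b$ ($v{\left(b,o \right)} = -2 + b \left(-1\right) = -2 - b$)
$P = -286$ ($P = 13 \left(-22\right) = -286$)
$f{\left(G \right)} = -16$ ($f{\left(G \right)} = - 4 \left(2 - 0\right)^{2} = - 4 \left(2 + \left(-2 + 2\right)\right)^{2} = - 4 \left(2 + 0\right)^{2} = - 4 \cdot 2^{2} = \left(-4\right) 4 = -16$)
$\left(1423 - p{\left(31,-33 \right)}\right) + \left(f{\left(P \right)} - 831\right) = \left(1423 - -22\right) - 847 = \left(1423 + 22\right) - 847 = 1445 - 847 = 598$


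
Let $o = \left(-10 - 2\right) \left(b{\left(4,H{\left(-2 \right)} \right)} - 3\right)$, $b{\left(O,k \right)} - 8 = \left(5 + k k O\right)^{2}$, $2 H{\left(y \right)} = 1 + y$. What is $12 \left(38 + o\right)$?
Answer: $-5448$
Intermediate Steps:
$H{\left(y \right)} = \frac{1}{2} + \frac{y}{2}$ ($H{\left(y \right)} = \frac{1 + y}{2} = \frac{1}{2} + \frac{y}{2}$)
$b{\left(O,k \right)} = 8 + \left(5 + O k^{2}\right)^{2}$ ($b{\left(O,k \right)} = 8 + \left(5 + k k O\right)^{2} = 8 + \left(5 + k^{2} O\right)^{2} = 8 + \left(5 + O k^{2}\right)^{2}$)
$o = -492$ ($o = \left(-10 - 2\right) \left(\left(8 + \left(5 + 4 \left(\frac{1}{2} + \frac{1}{2} \left(-2\right)\right)^{2}\right)^{2}\right) - 3\right) = - 12 \left(\left(8 + \left(5 + 4 \left(\frac{1}{2} - 1\right)^{2}\right)^{2}\right) - 3\right) = - 12 \left(\left(8 + \left(5 + 4 \left(- \frac{1}{2}\right)^{2}\right)^{2}\right) - 3\right) = - 12 \left(\left(8 + \left(5 + 4 \cdot \frac{1}{4}\right)^{2}\right) - 3\right) = - 12 \left(\left(8 + \left(5 + 1\right)^{2}\right) - 3\right) = - 12 \left(\left(8 + 6^{2}\right) - 3\right) = - 12 \left(\left(8 + 36\right) - 3\right) = - 12 \left(44 - 3\right) = \left(-12\right) 41 = -492$)
$12 \left(38 + o\right) = 12 \left(38 - 492\right) = 12 \left(-454\right) = -5448$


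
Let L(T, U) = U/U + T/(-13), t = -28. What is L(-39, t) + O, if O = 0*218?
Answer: 4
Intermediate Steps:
L(T, U) = 1 - T/13 (L(T, U) = 1 + T*(-1/13) = 1 - T/13)
O = 0
L(-39, t) + O = (1 - 1/13*(-39)) + 0 = (1 + 3) + 0 = 4 + 0 = 4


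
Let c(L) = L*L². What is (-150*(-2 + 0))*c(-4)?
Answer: -19200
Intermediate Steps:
c(L) = L³
(-150*(-2 + 0))*c(-4) = -150*(-2 + 0)*(-4)³ = -150*(-2)*(-64) = -30*(-10)*(-64) = 300*(-64) = -19200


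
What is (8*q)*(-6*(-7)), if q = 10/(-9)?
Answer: -1120/3 ≈ -373.33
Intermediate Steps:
q = -10/9 (q = 10*(-⅑) = -10/9 ≈ -1.1111)
(8*q)*(-6*(-7)) = (8*(-10/9))*(-6*(-7)) = -(-80)*(-42)/9 = -80/9*42 = -1120/3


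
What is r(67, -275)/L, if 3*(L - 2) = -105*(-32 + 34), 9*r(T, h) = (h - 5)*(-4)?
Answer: -280/153 ≈ -1.8301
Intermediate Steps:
r(T, h) = 20/9 - 4*h/9 (r(T, h) = ((h - 5)*(-4))/9 = ((-5 + h)*(-4))/9 = (20 - 4*h)/9 = 20/9 - 4*h/9)
L = -68 (L = 2 + (-105*(-32 + 34))/3 = 2 + (-105*2)/3 = 2 + (⅓)*(-210) = 2 - 70 = -68)
r(67, -275)/L = (20/9 - 4/9*(-275))/(-68) = (20/9 + 1100/9)*(-1/68) = (1120/9)*(-1/68) = -280/153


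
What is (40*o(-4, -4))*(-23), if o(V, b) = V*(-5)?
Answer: -18400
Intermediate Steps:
o(V, b) = -5*V
(40*o(-4, -4))*(-23) = (40*(-5*(-4)))*(-23) = (40*20)*(-23) = 800*(-23) = -18400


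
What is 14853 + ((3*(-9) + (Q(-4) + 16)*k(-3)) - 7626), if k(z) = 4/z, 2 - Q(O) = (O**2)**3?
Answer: 37912/3 ≈ 12637.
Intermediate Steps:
Q(O) = 2 - O**6 (Q(O) = 2 - (O**2)**3 = 2 - O**6)
14853 + ((3*(-9) + (Q(-4) + 16)*k(-3)) - 7626) = 14853 + ((3*(-9) + ((2 - 1*(-4)**6) + 16)*(4/(-3))) - 7626) = 14853 + ((-27 + ((2 - 1*4096) + 16)*(4*(-1/3))) - 7626) = 14853 + ((-27 + ((2 - 4096) + 16)*(-4/3)) - 7626) = 14853 + ((-27 + (-4094 + 16)*(-4/3)) - 7626) = 14853 + ((-27 - 4078*(-4/3)) - 7626) = 14853 + ((-27 + 16312/3) - 7626) = 14853 + (16231/3 - 7626) = 14853 - 6647/3 = 37912/3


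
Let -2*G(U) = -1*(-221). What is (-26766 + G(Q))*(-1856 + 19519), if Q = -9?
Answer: -949439239/2 ≈ -4.7472e+8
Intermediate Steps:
G(U) = -221/2 (G(U) = -(-1)*(-221)/2 = -½*221 = -221/2)
(-26766 + G(Q))*(-1856 + 19519) = (-26766 - 221/2)*(-1856 + 19519) = -53753/2*17663 = -949439239/2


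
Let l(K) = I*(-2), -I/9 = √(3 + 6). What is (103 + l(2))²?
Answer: 24649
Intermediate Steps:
I = -27 (I = -9*√(3 + 6) = -9*√9 = -9*3 = -27)
l(K) = 54 (l(K) = -27*(-2) = 54)
(103 + l(2))² = (103 + 54)² = 157² = 24649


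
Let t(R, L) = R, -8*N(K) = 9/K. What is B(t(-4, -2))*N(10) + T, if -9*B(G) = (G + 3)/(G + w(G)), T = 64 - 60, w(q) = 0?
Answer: 1281/320 ≈ 4.0031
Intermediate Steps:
N(K) = -9/(8*K)
T = 4
B(G) = -(3 + G)/(9*G) (B(G) = -(G + 3)/(9*(G + 0)) = -(3 + G)/(9*G))
B(t(-4, -2))*N(10) + T = ((1/9)*(-3 - 1*(-4))/(-4))*(-9/8/10) + 4 = ((1/9)*(-1/4)*(-3 + 4))*(-9/8*1/10) + 4 = ((1/9)*(-1/4)*1)*(-9/80) + 4 = -1/36*(-9/80) + 4 = 1/320 + 4 = 1281/320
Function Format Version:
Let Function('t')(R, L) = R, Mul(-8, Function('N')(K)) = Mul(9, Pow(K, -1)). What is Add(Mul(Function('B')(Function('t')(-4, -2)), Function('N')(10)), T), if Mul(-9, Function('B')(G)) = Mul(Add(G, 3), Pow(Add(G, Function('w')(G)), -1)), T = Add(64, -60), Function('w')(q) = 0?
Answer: Rational(1281, 320) ≈ 4.0031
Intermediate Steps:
Function('N')(K) = Mul(Rational(-9, 8), Pow(K, -1)) (Function('N')(K) = Mul(Rational(-1, 8), Mul(9, Pow(K, -1))) = Mul(Rational(-9, 8), Pow(K, -1)))
T = 4
Function('B')(G) = Mul(Rational(-1, 9), Pow(G, -1), Add(3, G)) (Function('B')(G) = Mul(Rational(-1, 9), Mul(Add(G, 3), Pow(Add(G, 0), -1))) = Mul(Rational(-1, 9), Mul(Add(3, G), Pow(G, -1))) = Mul(Rational(-1, 9), Mul(Pow(G, -1), Add(3, G))) = Mul(Rational(-1, 9), Pow(G, -1), Add(3, G)))
Add(Mul(Function('B')(Function('t')(-4, -2)), Function('N')(10)), T) = Add(Mul(Mul(Rational(1, 9), Pow(-4, -1), Add(-3, Mul(-1, -4))), Mul(Rational(-9, 8), Pow(10, -1))), 4) = Add(Mul(Mul(Rational(1, 9), Rational(-1, 4), Add(-3, 4)), Mul(Rational(-9, 8), Rational(1, 10))), 4) = Add(Mul(Mul(Rational(1, 9), Rational(-1, 4), 1), Rational(-9, 80)), 4) = Add(Mul(Rational(-1, 36), Rational(-9, 80)), 4) = Add(Rational(1, 320), 4) = Rational(1281, 320)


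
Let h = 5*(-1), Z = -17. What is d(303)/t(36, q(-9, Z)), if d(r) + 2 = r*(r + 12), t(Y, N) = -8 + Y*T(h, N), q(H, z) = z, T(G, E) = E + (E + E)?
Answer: -95443/1844 ≈ -51.759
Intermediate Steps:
h = -5
T(G, E) = 3*E (T(G, E) = E + 2*E = 3*E)
t(Y, N) = -8 + 3*N*Y (t(Y, N) = -8 + Y*(3*N) = -8 + 3*N*Y)
d(r) = -2 + r*(12 + r) (d(r) = -2 + r*(r + 12) = -2 + r*(12 + r))
d(303)/t(36, q(-9, Z)) = (-2 + 303² + 12*303)/(-8 + 3*(-17)*36) = (-2 + 91809 + 3636)/(-8 - 1836) = 95443/(-1844) = 95443*(-1/1844) = -95443/1844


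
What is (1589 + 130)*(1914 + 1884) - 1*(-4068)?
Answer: 6532830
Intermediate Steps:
(1589 + 130)*(1914 + 1884) - 1*(-4068) = 1719*3798 + 4068 = 6528762 + 4068 = 6532830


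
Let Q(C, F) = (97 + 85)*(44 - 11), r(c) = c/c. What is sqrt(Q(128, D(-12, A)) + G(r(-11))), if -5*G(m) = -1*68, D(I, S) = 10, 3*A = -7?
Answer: sqrt(150490)/5 ≈ 77.586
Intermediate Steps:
A = -7/3 (A = (1/3)*(-7) = -7/3 ≈ -2.3333)
r(c) = 1
G(m) = 68/5 (G(m) = -(-1)*68/5 = -1/5*(-68) = 68/5)
Q(C, F) = 6006 (Q(C, F) = 182*33 = 6006)
sqrt(Q(128, D(-12, A)) + G(r(-11))) = sqrt(6006 + 68/5) = sqrt(30098/5) = sqrt(150490)/5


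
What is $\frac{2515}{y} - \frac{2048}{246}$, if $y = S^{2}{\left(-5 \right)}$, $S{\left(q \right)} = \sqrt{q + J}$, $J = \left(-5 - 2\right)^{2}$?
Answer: $\frac{264289}{5412} \approx 48.834$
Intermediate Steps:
$J = 49$ ($J = \left(-7\right)^{2} = 49$)
$S{\left(q \right)} = \sqrt{49 + q}$ ($S{\left(q \right)} = \sqrt{q + 49} = \sqrt{49 + q}$)
$y = 44$ ($y = \left(\sqrt{49 - 5}\right)^{2} = \left(\sqrt{44}\right)^{2} = \left(2 \sqrt{11}\right)^{2} = 44$)
$\frac{2515}{y} - \frac{2048}{246} = \frac{2515}{44} - \frac{2048}{246} = 2515 \cdot \frac{1}{44} - \frac{1024}{123} = \frac{2515}{44} - \frac{1024}{123} = \frac{264289}{5412}$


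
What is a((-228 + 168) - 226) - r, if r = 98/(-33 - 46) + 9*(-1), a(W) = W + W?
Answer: -44379/79 ≈ -561.76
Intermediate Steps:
a(W) = 2*W
r = -809/79 (r = 98/(-79) - 9 = -1/79*98 - 9 = -98/79 - 9 = -809/79 ≈ -10.241)
a((-228 + 168) - 226) - r = 2*((-228 + 168) - 226) - 1*(-809/79) = 2*(-60 - 226) + 809/79 = 2*(-286) + 809/79 = -572 + 809/79 = -44379/79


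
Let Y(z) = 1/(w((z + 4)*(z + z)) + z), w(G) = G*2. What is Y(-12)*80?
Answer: 20/93 ≈ 0.21505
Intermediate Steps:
w(G) = 2*G
Y(z) = 1/(z + 4*z*(4 + z)) (Y(z) = 1/(2*((z + 4)*(z + z)) + z) = 1/(2*((4 + z)*(2*z)) + z) = 1/(2*(2*z*(4 + z)) + z) = 1/(4*z*(4 + z) + z) = 1/(z + 4*z*(4 + z)))
Y(-12)*80 = (1/((-12)*(17 + 4*(-12))))*80 = -1/(12*(17 - 48))*80 = -1/12/(-31)*80 = -1/12*(-1/31)*80 = (1/372)*80 = 20/93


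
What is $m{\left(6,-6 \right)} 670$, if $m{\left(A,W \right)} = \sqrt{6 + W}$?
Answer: $0$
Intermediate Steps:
$m{\left(6,-6 \right)} 670 = \sqrt{6 - 6} \cdot 670 = \sqrt{0} \cdot 670 = 0 \cdot 670 = 0$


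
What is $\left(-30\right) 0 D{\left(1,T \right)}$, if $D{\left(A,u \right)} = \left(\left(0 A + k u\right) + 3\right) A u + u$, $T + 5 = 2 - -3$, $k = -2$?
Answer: $0$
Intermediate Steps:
$T = 0$ ($T = -5 + \left(2 - -3\right) = -5 + \left(2 + 3\right) = -5 + 5 = 0$)
$D{\left(A,u \right)} = u + A u \left(3 - 2 u\right)$ ($D{\left(A,u \right)} = \left(\left(0 A - 2 u\right) + 3\right) A u + u = \left(\left(0 - 2 u\right) + 3\right) A u + u = \left(- 2 u + 3\right) A u + u = \left(3 - 2 u\right) A u + u = A \left(3 - 2 u\right) u + u = A u \left(3 - 2 u\right) + u = u + A u \left(3 - 2 u\right)$)
$\left(-30\right) 0 D{\left(1,T \right)} = \left(-30\right) 0 \cdot 0 \left(1 + 3 \cdot 1 - 2 \cdot 0\right) = 0 \cdot 0 \left(1 + 3 + 0\right) = 0 \cdot 0 \cdot 4 = 0 \cdot 0 = 0$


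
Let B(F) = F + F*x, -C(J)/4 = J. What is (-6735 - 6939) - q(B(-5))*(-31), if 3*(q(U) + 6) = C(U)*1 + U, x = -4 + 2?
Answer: -14015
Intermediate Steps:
x = -2
C(J) = -4*J
B(F) = -F (B(F) = F + F*(-2) = F - 2*F = -F)
q(U) = -6 - U (q(U) = -6 + (-4*U*1 + U)/3 = -6 + (-4*U + U)/3 = -6 + (-3*U)/3 = -6 - U)
(-6735 - 6939) - q(B(-5))*(-31) = (-6735 - 6939) - (-6 - (-1)*(-5))*(-31) = -13674 - (-6 - 1*5)*(-31) = -13674 - (-6 - 5)*(-31) = -13674 - (-11)*(-31) = -13674 - 1*341 = -13674 - 341 = -14015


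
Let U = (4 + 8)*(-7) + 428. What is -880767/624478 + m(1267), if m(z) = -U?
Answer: -215701199/624478 ≈ -345.41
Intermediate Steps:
U = 344 (U = 12*(-7) + 428 = -84 + 428 = 344)
m(z) = -344 (m(z) = -1*344 = -344)
-880767/624478 + m(1267) = -880767/624478 - 344 = -215701199/624478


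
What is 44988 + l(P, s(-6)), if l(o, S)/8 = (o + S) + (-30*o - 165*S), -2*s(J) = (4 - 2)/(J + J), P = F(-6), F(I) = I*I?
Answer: 109580/3 ≈ 36527.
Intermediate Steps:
F(I) = I**2
P = 36 (P = (-6)**2 = 36)
s(J) = -1/(2*J) (s(J) = -(4 - 2)/(2*(J + J)) = -1/(2*J))
l(o, S) = -1312*S - 232*o (l(o, S) = 8*((o + S) + (-30*o - 165*S)) = 8*((S + o) + (-165*S - 30*o)) = 8*(-164*S - 29*o) = -1312*S - 232*o)
44988 + l(P, s(-6)) = 44988 + (-(-656)/(-6) - 232*36) = 44988 + (-(-656)*(-1)/6 - 8352) = 44988 + (-1312*1/12 - 8352) = 44988 + (-328/3 - 8352) = 44988 - 25384/3 = 109580/3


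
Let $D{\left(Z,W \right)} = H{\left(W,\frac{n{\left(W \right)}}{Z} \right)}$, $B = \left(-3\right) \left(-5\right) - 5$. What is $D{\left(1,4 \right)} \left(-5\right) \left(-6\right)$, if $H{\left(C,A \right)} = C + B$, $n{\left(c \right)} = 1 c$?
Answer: $420$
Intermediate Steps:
$n{\left(c \right)} = c$
$B = 10$ ($B = 15 - 5 = 10$)
$H{\left(C,A \right)} = 10 + C$ ($H{\left(C,A \right)} = C + 10 = 10 + C$)
$D{\left(Z,W \right)} = 10 + W$
$D{\left(1,4 \right)} \left(-5\right) \left(-6\right) = \left(10 + 4\right) \left(-5\right) \left(-6\right) = 14 \left(-5\right) \left(-6\right) = \left(-70\right) \left(-6\right) = 420$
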